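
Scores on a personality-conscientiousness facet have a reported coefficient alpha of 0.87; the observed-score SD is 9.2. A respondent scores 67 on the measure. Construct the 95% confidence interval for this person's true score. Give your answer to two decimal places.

[60.50, 73.50]

SEM = 9.2000 × √(1 − 0.8700) = 9.2000 × √0.1300 ≈ 9.2000 × 0.3606 ≈ 3.3171
Margin = 1.96 × 3.3171 ≈ 6.5015
CI = 67 ± 6.5015 → [60.4985, 73.5015]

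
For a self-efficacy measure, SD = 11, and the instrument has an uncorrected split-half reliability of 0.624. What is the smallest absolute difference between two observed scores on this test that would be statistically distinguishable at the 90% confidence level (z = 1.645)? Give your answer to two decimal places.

Full-length reliability (Spearman-Brown) = 2(0.624)/(1+0.624) ≈ 0.7685
The standard error of measurement is 11.0000×√(1 − 0.7685) ≈ 11.0000×0.4812 ≈ 5.2929.
SE_diff = SEM × √2 ≈ 5.2929 × 1.4142 ≈ 7.4853
Minimum reliable difference = 1.645 × SE_diff ≈ 1.645 × 7.4853 ≈ 12.3133

12.31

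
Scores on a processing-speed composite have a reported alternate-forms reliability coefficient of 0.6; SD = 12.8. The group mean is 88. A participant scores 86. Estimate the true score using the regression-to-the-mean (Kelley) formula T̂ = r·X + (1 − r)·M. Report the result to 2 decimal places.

86.80

T̂ = 0.6000(86) + 0.4000(88) ≈ 86.8000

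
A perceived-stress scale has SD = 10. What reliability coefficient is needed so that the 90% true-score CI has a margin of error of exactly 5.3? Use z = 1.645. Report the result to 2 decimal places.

Required SEM = 5.3 / 1.645 ≈ 3.2219
Required reliability = 1 − (SEM/SD)² = 1 − 0.1038 ≈ 0.8962

0.90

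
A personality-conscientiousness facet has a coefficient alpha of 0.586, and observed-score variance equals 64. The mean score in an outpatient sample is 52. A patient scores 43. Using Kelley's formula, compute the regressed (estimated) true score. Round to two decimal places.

46.73

Estimated true score = 0.58600×43 + (1 − 0.58600)×52 ≈ 46.72600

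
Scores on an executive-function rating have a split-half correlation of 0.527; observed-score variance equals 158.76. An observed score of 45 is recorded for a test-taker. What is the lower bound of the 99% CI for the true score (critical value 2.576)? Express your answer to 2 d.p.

SD = √158.76 = 12.600
Full-length reliability (Spearman-Brown) = 2(0.527)/(1+0.527) ≈ 0.690
SEM = 12.600×√(1 − 0.690) ≈ 7.013
2.576 × SEM ≈ 18.065
Lower limit = 45 − 18.065 ≈ 26.935

26.94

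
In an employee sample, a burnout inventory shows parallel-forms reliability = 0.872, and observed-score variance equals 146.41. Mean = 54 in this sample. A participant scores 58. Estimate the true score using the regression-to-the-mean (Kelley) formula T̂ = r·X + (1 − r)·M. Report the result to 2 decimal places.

57.49

T̂ = 0.8720(58) + 0.1280(54) ≈ 57.4880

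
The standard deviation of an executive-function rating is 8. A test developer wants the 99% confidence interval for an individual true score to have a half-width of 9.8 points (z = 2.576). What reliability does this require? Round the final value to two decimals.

0.77

Required SEM = 9.8 / 2.576 ≈ 3.804
Required reliability = 1 − (SEM/SD)² = 1 − 0.226 ≈ 0.774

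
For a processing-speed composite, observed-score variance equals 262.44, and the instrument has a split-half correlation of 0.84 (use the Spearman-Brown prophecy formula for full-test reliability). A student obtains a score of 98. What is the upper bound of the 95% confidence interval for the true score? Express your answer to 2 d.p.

σ = 262.44^(1/2) = 16.2000
Full-length reliability (Spearman-Brown) = 2(0.84)/(1+0.84) ≈ 0.9130
SEM = 16.2000 * √(1 − 0.9130) = 16.2000 * √0.0870 ≈ 16.2000 * 0.2949 ≈ 4.7771
1.96 * SEM ≈ 9.3632
Upper limit = 98 + 9.3632 ≈ 107.3632

107.36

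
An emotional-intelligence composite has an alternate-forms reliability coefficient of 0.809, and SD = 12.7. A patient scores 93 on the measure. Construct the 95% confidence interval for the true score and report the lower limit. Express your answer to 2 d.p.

82.12

SEM = 12.700 * √(1 − 0.809) = 12.700 * √0.191 ≈ 12.700 * 0.437 ≈ 5.550
Half-width = 1.96*5.550 ≈ 10.879
Lower bound: 93 − 10.879 = 82.121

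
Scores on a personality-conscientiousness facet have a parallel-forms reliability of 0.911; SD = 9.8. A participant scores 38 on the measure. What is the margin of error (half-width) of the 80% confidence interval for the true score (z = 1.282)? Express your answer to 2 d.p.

3.75

SEM = 9.800*√(1 − 0.911) ≈ 2.924
Margin = 1.282 * 2.924 ≈ 3.748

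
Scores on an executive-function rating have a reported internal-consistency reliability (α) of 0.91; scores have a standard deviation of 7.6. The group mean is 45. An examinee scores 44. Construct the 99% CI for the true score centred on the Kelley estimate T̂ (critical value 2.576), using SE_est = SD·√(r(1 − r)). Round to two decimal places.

Estimated true score = 0.9100×44 + (1 − 0.9100)×45 ≃ 44.0900
SE_est = SD × √(r(1 − r)) = 7.6000 × √0.0819 ≃ 7.6000 × 0.2862 ≃ 2.1750
99% CI: 44.0900 ± 5.6028 ≃ (38.4872, 49.6928)

[38.49, 49.69]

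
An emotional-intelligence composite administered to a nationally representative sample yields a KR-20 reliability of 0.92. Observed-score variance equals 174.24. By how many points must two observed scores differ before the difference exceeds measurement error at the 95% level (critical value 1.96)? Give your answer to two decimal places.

σ = 174.24^(1/2) = 13.2000
The standard error of measurement is 13.2000·√(1 − 0.9200) ≈ 13.2000·0.2828 ≈ 3.7335.
SE_diff = SEM · √2 ≈ 3.7335 · 1.4142 ≈ 5.2800
Minimum reliable difference = 1.96 · SE_diff ≈ 1.96 · 5.2800 ≈ 10.3488

10.35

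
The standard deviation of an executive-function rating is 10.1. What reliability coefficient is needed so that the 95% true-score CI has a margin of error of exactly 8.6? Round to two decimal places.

SEM needed = half-width / z = 8.6/1.96 ≈ 4.3878
r = 1 − (SEM / SD)² = 1 − (4.3878 / 10.1)² ≈ 1 − 0.1887 ≈ 0.8113

0.81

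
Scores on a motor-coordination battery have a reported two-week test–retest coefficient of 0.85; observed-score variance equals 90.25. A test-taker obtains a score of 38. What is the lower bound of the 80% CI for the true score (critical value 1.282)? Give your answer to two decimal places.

σ = 90.25^(1/2) = 9.50000
The standard error of measurement is 9.50000·√(1 − 0.85000) ≈ 9.50000·0.38730 ≈ 3.67933.
Half-width = 1.282·3.67933 ≈ 4.71691
Lower limit = 38 − 4.71691 ≈ 33.28309

33.28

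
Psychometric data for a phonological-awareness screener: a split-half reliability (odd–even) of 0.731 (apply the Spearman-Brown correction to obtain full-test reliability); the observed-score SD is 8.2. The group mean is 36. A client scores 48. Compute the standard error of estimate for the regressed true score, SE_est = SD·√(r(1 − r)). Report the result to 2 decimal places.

2.97

r_full = 2·0.731 / (1 + 0.731) ≈ 0.84460
SE_est = 8.20000·√[r(1 − r)] ≈ 2.97075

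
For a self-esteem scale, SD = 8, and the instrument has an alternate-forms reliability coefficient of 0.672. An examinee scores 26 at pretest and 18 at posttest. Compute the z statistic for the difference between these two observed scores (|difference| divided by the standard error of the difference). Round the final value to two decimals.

SEM = 8.00000·√(1 − 0.67200) ≈ 4.58170
SE_diff = √2 · SEM ≈ 6.47951
z = |26 − 18| / 6.47951 = 8 / 6.47951 ≈ 1.23466

1.23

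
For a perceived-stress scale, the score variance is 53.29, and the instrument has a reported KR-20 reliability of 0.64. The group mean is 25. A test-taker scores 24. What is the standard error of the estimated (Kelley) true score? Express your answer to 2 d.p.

3.50

σ = 53.29^(1/2) = 7.300
SE_est = 7.300·√[r(1 − r)] ≃ 3.504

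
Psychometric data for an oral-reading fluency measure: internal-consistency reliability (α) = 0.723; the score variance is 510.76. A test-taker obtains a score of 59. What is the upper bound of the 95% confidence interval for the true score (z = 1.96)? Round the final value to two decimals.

82.31

σ = 510.76^(1/2) = 22.600
SEM = 22.600 * √(1 − 0.723) = 22.600 * √0.277 ≈ 22.600 * 0.526 ≈ 11.895
1.96 * SEM ≈ 23.313
Upper limit = 59 + 23.313 ≈ 82.313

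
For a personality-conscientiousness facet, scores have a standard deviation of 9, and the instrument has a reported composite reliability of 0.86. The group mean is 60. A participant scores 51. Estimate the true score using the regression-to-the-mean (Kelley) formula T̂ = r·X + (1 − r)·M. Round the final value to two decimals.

52.26

Estimated true score = 0.8600·51 + (1 − 0.8600)·60 ≈ 52.2600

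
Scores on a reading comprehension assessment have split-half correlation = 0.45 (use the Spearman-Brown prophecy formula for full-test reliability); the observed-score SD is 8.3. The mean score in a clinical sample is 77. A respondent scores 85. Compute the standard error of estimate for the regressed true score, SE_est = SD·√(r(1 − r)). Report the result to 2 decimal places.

Full-length reliability (Spearman-Brown) = 2(0.45)/(1+0.45) ≈ 0.6207
SE_est = 8.3000·√[r(1 − r)] ≈ 4.0273

4.03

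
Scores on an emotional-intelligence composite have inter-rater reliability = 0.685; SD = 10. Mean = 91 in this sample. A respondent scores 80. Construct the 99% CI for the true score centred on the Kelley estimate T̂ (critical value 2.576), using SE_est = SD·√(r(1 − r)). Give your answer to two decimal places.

[71.50, 95.43]

Estimated true score = 0.68500*80 + (1 − 0.68500)*91 ≈ 83.46500
SE_est = SD * √(r(1 − r)) = 10.00000 * √0.21577 ≈ 10.00000 * 0.46452 ≈ 4.64516
CI = 83.46500 ± 2.576 * 4.64516 → [71.49907, 95.43093]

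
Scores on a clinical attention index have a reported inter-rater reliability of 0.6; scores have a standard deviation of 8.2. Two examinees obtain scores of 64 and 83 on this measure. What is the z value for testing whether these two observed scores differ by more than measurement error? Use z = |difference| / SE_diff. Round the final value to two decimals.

The standard error of measurement is 8.20000·√(1 − 0.60000) ≈ 8.20000·0.63246 ≈ 5.18614.
SE_diff = SEM · √2 ≈ 5.18614 · 1.41421 ≈ 7.33430
z = 19 / 7.33430 ≈ 2.59057

2.59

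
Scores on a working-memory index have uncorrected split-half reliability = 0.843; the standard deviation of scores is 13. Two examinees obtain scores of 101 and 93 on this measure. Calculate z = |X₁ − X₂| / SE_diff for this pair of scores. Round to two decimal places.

r_full = 2·0.843 / (1 + 0.843) ≈ 0.915
The standard error of measurement is 13.000×√(1 − 0.915) ≈ 13.000×0.292 ≈ 3.794.
SE_diff = √2 × SEM ≈ 5.366
z = |101 − 93| / 5.366 = 8 / 5.366 ≈ 1.491

1.49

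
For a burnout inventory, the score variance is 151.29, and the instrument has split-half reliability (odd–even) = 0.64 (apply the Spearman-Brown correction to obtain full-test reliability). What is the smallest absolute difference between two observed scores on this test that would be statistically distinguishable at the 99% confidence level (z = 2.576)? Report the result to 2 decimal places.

SD = √151.29 = 12.30000
Full-length reliability (Spearman-Brown) = 2(0.64)/(1+0.64) ≈ 0.78049
SEM = 12.30000·√(1 − 0.78049) ≈ 5.76281
Standard error of the difference = 5.76281·√2 ≈ 8.14985
Smallest detectable difference = 2.576·8.14985 ≈ 20.99400

20.99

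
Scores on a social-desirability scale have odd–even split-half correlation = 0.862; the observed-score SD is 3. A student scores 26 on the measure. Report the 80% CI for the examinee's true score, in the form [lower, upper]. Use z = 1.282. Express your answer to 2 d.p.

Full-length reliability (Spearman-Brown) = 2(0.862)/(1+0.862) ≈ 0.926
SEM = 3.000·√(1 − 0.926) ≈ 0.817
1.282 · SEM ≈ 1.047
80% CI: 26 ± 1.047 = [24.953, 27.047]

[24.95, 27.05]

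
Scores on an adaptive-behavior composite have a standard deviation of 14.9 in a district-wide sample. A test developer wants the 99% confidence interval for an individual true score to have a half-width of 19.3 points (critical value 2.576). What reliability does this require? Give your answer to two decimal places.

Required SEM = 19.3 / 2.576 ≈ 7.492
r = 1 − (SEM / SD)² = 1 − (7.492 / 14.9)² ≈ 1 − 0.253 ≈ 0.747

0.75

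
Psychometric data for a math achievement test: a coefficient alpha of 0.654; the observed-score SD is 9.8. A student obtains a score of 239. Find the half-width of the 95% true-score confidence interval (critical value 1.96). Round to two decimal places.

11.30

SEM = 9.800×√(1 − 0.654) ≃ 5.765
Half-width = 1.96×5.765 ≃ 11.298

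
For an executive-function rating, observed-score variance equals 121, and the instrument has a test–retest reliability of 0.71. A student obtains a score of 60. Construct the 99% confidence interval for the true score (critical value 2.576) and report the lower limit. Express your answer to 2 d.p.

SD = √121 ≃ 11.000
SEM = 11.000 · √(1 − 0.710) = 11.000 · √0.290 ≃ 11.000 · 0.539 ≃ 5.924
2.576 · SEM ≃ 15.259
Lower limit = 60 − 15.259 ≃ 44.741

44.74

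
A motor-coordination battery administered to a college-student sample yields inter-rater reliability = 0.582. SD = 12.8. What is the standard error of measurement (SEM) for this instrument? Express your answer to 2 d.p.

8.28

SEM = 12.80000 × √(1 − 0.58200) = 12.80000 × √0.41800 ≃ 12.80000 × 0.64653 ≃ 8.27557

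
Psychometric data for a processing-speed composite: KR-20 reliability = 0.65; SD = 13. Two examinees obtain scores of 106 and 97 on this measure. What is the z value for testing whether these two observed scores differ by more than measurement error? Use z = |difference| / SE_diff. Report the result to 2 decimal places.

0.83

SEM = 13.00000 * √(1 − 0.65000) = 13.00000 * √0.35000 ≈ 13.00000 * 0.59161 ≈ 7.69090
SE_diff = √2 * SEM ≈ 10.87658
z = |106 − 97| / 10.87658 = 9 / 10.87658 ≈ 0.82747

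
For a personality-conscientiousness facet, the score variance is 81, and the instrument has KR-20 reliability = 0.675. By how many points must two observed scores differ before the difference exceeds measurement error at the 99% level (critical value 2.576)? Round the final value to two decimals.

SD = √81 ≈ 9.0000
SEM = 9.0000 × √(1 − 0.6750) = 9.0000 × √0.3250 ≈ 9.0000 × 0.5701 ≈ 5.1308
SE_diff = √2 × SEM ≈ 7.2560
Smallest detectable difference = 2.576×7.2560 ≈ 18.6915

18.69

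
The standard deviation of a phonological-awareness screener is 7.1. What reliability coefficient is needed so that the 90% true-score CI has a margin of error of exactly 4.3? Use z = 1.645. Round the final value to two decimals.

SEM needed = half-width / z = 4.3/1.645 ≃ 2.61398
Required reliability = 1 − (SEM/SD)² = 1 − 0.13555 ≃ 0.86445

0.86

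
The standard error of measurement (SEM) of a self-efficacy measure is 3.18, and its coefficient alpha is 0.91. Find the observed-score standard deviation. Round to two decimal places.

σ = SEM·(1 − r)^(−1/2) ≈ 3.18×3.3333 ≈ 10.6000

10.60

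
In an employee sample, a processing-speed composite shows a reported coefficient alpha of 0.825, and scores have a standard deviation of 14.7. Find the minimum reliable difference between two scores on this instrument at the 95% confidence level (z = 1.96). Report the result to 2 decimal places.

SEM = 14.700 × √(1 − 0.825) = 14.700 × √0.175 ≈ 14.700 × 0.418 ≈ 6.149
SE_diff = √2 × SEM ≈ 8.697
Minimum reliable difference = 1.96 × SE_diff ≈ 1.96 × 8.697 ≈ 17.045

17.05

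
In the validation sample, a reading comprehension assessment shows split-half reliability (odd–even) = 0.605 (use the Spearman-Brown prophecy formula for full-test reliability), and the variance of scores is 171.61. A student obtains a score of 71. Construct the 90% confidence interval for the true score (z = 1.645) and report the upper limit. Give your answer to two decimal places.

81.69

σ = 171.61^(1/2) = 13.1000
Spearman-Brown: r = 2(0.605) / (1 + 0.605) = 1.2100 / 1.6050 ≈ 0.7539
SEM = 13.1000 · √(1 − 0.7539) = 13.1000 · √0.2461 ≈ 13.1000 · 0.4961 ≈ 6.4988
Half-width = 1.645·6.4988 ≈ 10.6905
Upper limit = 71 + 10.6905 ≈ 81.6905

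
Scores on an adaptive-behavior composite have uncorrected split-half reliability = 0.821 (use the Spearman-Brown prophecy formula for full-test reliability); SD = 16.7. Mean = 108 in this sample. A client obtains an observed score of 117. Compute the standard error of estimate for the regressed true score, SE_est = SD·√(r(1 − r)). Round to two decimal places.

4.97

r_full = 2·0.821 / (1 + 0.821) ≃ 0.902
SE_est = 16.700·√[r(1 − r)] ≃ 4.972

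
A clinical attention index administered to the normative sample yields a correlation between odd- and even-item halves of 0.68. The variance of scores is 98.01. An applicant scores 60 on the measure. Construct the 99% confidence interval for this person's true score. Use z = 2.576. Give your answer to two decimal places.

σ = 98.01^(1/2) = 9.900
Full-length reliability (Spearman-Brown) = 2(0.68)/(1+0.68) ≈ 0.810
SEM = 9.900×√(1 − 0.810) ≈ 4.321
2.576 × SEM ≈ 11.130
CI = 60 ± 11.130 → [48.870, 71.130]

[48.87, 71.13]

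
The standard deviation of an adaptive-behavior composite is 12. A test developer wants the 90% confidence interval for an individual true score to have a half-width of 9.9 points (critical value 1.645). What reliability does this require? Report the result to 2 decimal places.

Required SEM = 9.9 / 1.645 ≈ 6.018
Required reliability = 1 − (SEM/SD)² = 1 − 0.252 ≈ 0.748

0.75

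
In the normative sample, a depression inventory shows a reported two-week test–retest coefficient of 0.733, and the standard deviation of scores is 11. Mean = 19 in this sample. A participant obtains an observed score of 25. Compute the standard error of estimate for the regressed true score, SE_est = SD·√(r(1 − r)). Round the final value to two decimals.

4.87

SE_est = SD · √(r(1 − r)) = 11.0000 · √0.1957 ≈ 11.0000 · 0.4424 ≈ 4.8663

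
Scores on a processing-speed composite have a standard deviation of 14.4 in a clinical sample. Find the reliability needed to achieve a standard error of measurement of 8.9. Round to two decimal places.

r = 1 − (SEM / SD)² = 1 − (8.900 / 14.4)² ≈ 1 − 0.382 ≈ 0.618

0.62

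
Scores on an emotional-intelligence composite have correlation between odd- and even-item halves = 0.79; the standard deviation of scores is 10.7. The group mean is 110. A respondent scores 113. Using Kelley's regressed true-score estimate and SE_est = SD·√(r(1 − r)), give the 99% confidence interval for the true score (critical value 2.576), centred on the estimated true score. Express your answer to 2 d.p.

[103.78, 121.52]

r_full = 2·0.79 / (1 + 0.79) ≃ 0.88268
Estimated true score = 0.88268*113 + (1 − 0.88268)*110 ≃ 112.64804
SE_est = SD * √(r(1 − r)) = 10.70000 * √0.10355 ≃ 10.70000 * 0.32180 ≃ 3.44325
CI = 112.64804 ± 2.576 * 3.44325 → [103.77822, 121.51786]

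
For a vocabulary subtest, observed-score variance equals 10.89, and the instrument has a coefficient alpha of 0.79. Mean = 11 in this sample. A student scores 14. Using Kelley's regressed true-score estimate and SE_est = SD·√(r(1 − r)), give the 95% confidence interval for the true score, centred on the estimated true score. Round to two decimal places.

SD = √10.89 = 3.300
T̂ = r·X + (1 − r)·M = 0.790*14 + 0.210*11 = 11.060 + 2.310 ≈ 13.370
SE_est = SD * √(r(1 − r)) = 3.300 * √0.166 ≈ 3.300 * 0.407 ≈ 1.344
CI = 13.370 ± 1.96 * 1.344 → [10.736, 16.004]

[10.74, 16.00]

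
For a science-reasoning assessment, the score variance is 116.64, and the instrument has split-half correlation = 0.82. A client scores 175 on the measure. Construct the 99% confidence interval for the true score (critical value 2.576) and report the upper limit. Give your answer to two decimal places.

183.75

σ = 116.64^(1/2) = 10.800
Full-length reliability (Spearman-Brown) = 2(0.82)/(1+0.82) ≈ 0.901
The standard error of measurement is 10.800×√(1 − 0.901) ≈ 10.800×0.314 ≈ 3.396.
2.576 × SEM ≈ 8.749
Upper bound: 175 + 8.749 = 183.749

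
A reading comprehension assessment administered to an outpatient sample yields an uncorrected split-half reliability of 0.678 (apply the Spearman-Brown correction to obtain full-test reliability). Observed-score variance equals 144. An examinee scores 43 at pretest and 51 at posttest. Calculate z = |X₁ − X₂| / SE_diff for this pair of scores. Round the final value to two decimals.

1.08

SD = √144 ≈ 12.000
Spearman-Brown: r = 2(0.678) / (1 + 0.678) = 1.356 / 1.678 ≈ 0.808
SEM = 12.000 * √(1 − 0.808) = 12.000 * √0.192 ≈ 12.000 * 0.438 ≈ 5.257
SE_diff = √2 * SEM ≈ 7.434
z = |43 − 51| / 7.434 = 8 / 7.434 ≈ 1.076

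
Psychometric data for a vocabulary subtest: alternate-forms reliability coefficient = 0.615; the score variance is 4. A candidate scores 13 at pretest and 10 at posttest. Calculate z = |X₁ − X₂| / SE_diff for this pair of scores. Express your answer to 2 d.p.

SD = √4 = 2.0000
SEM = 2.0000·√(1 − 0.6150) ≈ 1.2410
Standard error of the difference = 1.2410·√2 ≈ 1.7550
z = |13 − 10| / 1.7550 = 3 / 1.7550 ≈ 1.7094

1.71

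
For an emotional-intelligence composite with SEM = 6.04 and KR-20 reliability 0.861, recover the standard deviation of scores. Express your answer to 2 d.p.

SD = SEM / √(1 − r) = 6.04 / √0.13900 ≈ 6.04 / 0.37283 ≈ 16.20054

16.20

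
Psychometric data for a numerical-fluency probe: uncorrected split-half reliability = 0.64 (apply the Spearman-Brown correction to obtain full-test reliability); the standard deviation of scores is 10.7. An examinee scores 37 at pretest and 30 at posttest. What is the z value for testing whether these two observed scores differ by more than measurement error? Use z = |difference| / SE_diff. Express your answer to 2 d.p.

0.99

r_full = 2·0.64 / (1 + 0.64) ≈ 0.78049
SEM = 10.70000*√(1 − 0.78049) ≈ 5.01318
SE_diff = SEM * √2 ≈ 5.01318 * 1.41421 ≈ 7.08970
z = 7 / 7.08970 ≈ 0.98735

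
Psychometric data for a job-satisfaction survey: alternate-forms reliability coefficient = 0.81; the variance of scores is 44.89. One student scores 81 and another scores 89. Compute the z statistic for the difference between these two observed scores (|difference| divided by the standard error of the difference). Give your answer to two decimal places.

SD = √44.89 ≈ 6.7000
SEM = 6.7000 · √(1 − 0.8100) = 6.7000 · √0.1900 ≈ 6.7000 · 0.4359 ≈ 2.9205
Standard error of the difference = 2.9205·√2 ≈ 4.1302
z = 8 / 4.1302 ≈ 1.9370

1.94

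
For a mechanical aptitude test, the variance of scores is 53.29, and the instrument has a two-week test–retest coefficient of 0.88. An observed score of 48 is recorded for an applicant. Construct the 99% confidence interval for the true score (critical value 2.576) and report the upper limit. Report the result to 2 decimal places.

54.51

SD = √53.29 ≃ 7.3000
SEM = 7.3000 × √(1 − 0.8800) = 7.3000 × √0.1200 ≃ 7.3000 × 0.3464 ≃ 2.5288
Margin = 2.576 × 2.5288 ≃ 6.5142
Upper limit = 48 + 6.5142 ≃ 54.5142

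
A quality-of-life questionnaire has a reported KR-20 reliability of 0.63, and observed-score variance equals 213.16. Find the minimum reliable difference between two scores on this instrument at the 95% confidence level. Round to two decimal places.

24.62

SD = √213.16 ≈ 14.6000
SEM = 14.6000*√(1 − 0.6300) ≈ 8.8808
SE_diff = √2 * SEM ≈ 12.5594
Minimum reliable difference = 1.96 * SE_diff ≈ 1.96 * 12.5594 ≈ 24.6164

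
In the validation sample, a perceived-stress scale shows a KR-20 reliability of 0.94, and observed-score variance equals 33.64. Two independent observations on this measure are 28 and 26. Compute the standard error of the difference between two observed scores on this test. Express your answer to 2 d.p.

SD = √33.64 ≃ 5.8000
The standard error of measurement is 5.8000×√(1 − 0.9400) ≃ 5.8000×0.2449 ≃ 1.4207.
Standard error of the difference = 1.4207·√2 ≃ 2.0092

2.01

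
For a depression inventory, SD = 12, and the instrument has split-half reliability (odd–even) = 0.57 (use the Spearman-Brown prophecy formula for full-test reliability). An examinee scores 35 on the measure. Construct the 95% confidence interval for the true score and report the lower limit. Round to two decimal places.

22.69

r_full = 2·0.57 / (1 + 0.57) ≈ 0.7261
The standard error of measurement is 12.0000×√(1 − 0.7261) ≈ 12.0000×0.5233 ≈ 6.2801.
Half-width = 1.96×6.2801 ≈ 12.3090
Lower limit = 35 − 12.3090 ≈ 22.6910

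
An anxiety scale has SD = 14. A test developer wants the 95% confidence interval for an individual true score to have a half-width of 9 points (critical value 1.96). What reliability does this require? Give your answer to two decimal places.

Required SEM = 9 / 1.96 ≈ 4.5918
r = 1 − (4.5918/14)² ≈ 1 − 0.1076 ≈ 0.8924

0.89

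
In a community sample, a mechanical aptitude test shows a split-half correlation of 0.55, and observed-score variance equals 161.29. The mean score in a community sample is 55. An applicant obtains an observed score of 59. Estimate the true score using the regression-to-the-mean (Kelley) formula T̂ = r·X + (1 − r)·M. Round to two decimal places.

57.84

Spearman-Brown: r = 2(0.55) / (1 + 0.55) = 1.1000 / 1.5500 ≈ 0.7097
Estimated true score = 0.7097*59 + (1 − 0.7097)*55 ≈ 57.8387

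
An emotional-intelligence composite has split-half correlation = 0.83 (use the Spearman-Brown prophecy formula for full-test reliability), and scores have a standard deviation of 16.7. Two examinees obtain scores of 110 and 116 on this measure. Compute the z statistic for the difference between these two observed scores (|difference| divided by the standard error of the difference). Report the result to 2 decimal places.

0.83

Spearman-Brown: r = 2(0.83) / (1 + 0.83) = 1.660 / 1.830 ≃ 0.907
SEM = 16.700·√(1 − 0.907) ≃ 5.090
Standard error of the difference = 5.090·√2 ≃ 7.198
z = |110 − 116| / 7.198 = 6 / 7.198 ≃ 0.834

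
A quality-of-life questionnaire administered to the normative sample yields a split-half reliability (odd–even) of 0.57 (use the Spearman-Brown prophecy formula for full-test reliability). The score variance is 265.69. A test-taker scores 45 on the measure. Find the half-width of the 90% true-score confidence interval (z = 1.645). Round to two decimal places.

14.03

SD = √265.69 ≈ 16.30000
Spearman-Brown: r = 2(0.57) / (1 + 0.57) = 1.14000 / 1.57000 ≈ 0.72611
SEM = 16.30000×√(1 − 0.72611) ≈ 8.53045
Half-width = 1.645×8.53045 ≈ 14.03259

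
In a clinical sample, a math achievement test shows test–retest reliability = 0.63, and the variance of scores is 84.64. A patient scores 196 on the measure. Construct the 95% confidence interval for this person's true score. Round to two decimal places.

[185.03, 206.97]

σ = 84.64^(1/2) = 9.200
SEM = 9.200*√(1 − 0.630) ≈ 5.596
Margin = 1.96 * 5.596 ≈ 10.968
CI = 196 ± 10.968 → [185.032, 206.968]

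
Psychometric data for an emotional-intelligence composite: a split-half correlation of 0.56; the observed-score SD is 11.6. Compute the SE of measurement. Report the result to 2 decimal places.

Spearman-Brown: r = 2(0.56) / (1 + 0.56) = 1.1200 / 1.5600 ≈ 0.7179
SEM = 11.6000 * √(1 − 0.7179) = 11.6000 * √0.2821 ≈ 11.6000 * 0.5311 ≈ 6.1606

6.16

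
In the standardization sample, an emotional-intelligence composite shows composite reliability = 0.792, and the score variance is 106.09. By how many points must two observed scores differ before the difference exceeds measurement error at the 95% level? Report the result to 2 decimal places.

SD = √106.09 ≃ 10.300
SEM = 10.300×√(1 − 0.792) ≃ 4.698
SE_diff = SEM × √2 ≃ 4.698 × 1.414 ≃ 6.643
Minimum reliable difference = 1.96 × SE_diff ≃ 1.96 × 6.643 ≃ 13.021

13.02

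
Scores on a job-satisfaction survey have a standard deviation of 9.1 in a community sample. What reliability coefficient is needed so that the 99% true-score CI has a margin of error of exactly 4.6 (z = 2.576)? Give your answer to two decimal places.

Required SEM = 4.6 / 2.576 ≈ 1.7857
r = 1 − (1.7857/9.1)² ≈ 1 − 0.0385 ≈ 0.9615

0.96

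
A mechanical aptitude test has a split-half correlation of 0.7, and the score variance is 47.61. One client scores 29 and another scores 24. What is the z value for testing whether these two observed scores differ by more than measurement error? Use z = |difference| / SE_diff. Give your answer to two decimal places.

SD = √47.61 = 6.900
Spearman-Brown: r = 2(0.7) / (1 + 0.7) = 1.400 / 1.700 ≈ 0.824
SEM = 6.900 · √(1 − 0.824) = 6.900 · √0.176 ≈ 6.900 · 0.420 ≈ 2.899
SE_diff = √2 · SEM ≈ 4.099
z = 5 / 4.099 ≈ 1.220

1.22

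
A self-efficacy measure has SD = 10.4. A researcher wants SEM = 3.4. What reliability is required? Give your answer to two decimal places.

0.89

r = 1 − (SEM / SD)² = 1 − (3.40000 / 10.4)² ≈ 1 − 0.10688 ≈ 0.89312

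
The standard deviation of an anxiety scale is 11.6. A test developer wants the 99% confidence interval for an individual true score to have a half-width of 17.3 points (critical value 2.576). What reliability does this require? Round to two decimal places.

SEM needed = half-width / z = 17.3/2.576 ≈ 6.7158
Required reliability = 1 − (SEM/SD)² = 1 − 0.3352 ≈ 0.6648

0.66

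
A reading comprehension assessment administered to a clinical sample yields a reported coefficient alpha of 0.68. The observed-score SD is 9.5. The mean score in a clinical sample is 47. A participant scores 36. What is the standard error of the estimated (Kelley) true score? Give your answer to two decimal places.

4.43

SE_est = SD * √(r(1 − r)) = 9.500 * √0.218 ≈ 9.500 * 0.466 ≈ 4.432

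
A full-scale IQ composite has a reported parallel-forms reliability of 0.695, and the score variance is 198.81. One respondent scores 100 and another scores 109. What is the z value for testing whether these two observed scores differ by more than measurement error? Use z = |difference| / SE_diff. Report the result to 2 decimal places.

σ = 198.81^(1/2) = 14.100
SEM = 14.100×√(1 − 0.695) ≈ 7.787
SE_diff = √2 × SEM ≈ 11.012
z = |100 − 109| / 11.012 = 9 / 11.012 ≈ 0.817

0.82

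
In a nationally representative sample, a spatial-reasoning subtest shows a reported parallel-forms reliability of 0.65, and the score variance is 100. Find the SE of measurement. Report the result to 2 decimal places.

SD = √100 = 10.00000
SEM = 10.00000 × √(1 − 0.65000) = 10.00000 × √0.35000 ≈ 10.00000 × 0.59161 ≈ 5.91608

5.92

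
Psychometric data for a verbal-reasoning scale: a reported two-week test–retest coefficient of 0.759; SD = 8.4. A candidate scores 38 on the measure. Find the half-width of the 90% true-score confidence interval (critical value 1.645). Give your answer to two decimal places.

6.78

SEM = 8.4000*√(1 − 0.7590) ≃ 4.1237
Half-width = 1.645*4.1237 ≃ 6.7835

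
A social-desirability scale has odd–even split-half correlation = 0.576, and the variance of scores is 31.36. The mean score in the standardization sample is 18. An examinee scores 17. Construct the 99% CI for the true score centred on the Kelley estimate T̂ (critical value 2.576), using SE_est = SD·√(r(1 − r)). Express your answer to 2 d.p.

[10.87, 23.67]

SD = √31.36 = 5.60000
r_full = 2·0.576 / (1 + 0.576) ≈ 0.73096
T̂ = 0.73096(17) + 0.26904(18) ≈ 17.26904
SE_est = SD × √(r(1 − r)) = 5.60000 × √0.19666 ≈ 5.60000 × 0.44346 ≈ 2.48337
CI = 17.26904 ± 2.576 × 2.48337 → [10.87188, 23.66619]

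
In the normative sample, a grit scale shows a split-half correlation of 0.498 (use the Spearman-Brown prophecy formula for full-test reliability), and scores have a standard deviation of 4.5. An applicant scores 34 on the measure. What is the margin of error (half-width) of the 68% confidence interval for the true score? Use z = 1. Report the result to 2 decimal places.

Spearman-Brown: r = 2(0.498) / (1 + 0.498) = 0.99600 / 1.49800 ≈ 0.66489
SEM = 4.50000 · √(1 − 0.66489) = 4.50000 · √0.33511 ≈ 4.50000 · 0.57889 ≈ 2.60500
Margin = 1 · 2.60500 ≈ 2.60500

2.61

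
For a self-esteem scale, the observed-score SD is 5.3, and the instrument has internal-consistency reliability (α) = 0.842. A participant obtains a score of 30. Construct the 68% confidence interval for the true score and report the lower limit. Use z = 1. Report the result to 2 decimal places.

SEM = 5.3000×√(1 − 0.8420) ≈ 2.1067
1 × SEM ≈ 2.1067
Lower bound: 30 − 2.1067 = 27.8933

27.89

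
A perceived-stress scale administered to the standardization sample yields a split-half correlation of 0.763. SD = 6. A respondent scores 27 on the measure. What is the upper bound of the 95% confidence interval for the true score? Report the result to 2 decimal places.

Spearman-Brown: r = 2(0.763) / (1 + 0.763) = 1.52600 / 1.76300 ≃ 0.86557
SEM = 6.00000 * √(1 − 0.86557) = 6.00000 * √0.13443 ≃ 6.00000 * 0.36665 ≃ 2.19988
Half-width = 1.96*2.19988 ≃ 4.31177
Upper bound: 27 + 4.31177 = 31.31177

31.31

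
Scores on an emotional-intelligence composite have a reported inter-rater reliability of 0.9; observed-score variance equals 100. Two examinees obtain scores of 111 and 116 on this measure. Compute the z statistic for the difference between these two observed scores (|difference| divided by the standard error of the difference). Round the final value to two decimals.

SD = √100 ≈ 10.0000
The standard error of measurement is 10.0000·√(1 − 0.9000) ≈ 10.0000·0.3162 ≈ 3.1623.
SE_diff = √2 · SEM ≈ 4.4721
z = 5 / 4.4721 ≈ 1.1180

1.12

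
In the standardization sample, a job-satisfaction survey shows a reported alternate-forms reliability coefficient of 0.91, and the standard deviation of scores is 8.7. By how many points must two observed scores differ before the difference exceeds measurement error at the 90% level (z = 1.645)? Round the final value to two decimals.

6.07

SEM = 8.70000*√(1 − 0.91000) ≈ 2.61000
SE_diff = √2 * SEM ≈ 3.69110
Smallest detectable difference = 1.645*3.69110 ≈ 6.07186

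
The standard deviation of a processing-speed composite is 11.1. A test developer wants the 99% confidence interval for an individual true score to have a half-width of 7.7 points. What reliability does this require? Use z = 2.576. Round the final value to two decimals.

0.93

SEM needed = half-width / z = 7.7/2.576 ≃ 2.9891
Required reliability = 1 − (SEM/SD)² = 1 − 0.0725 ≃ 0.9275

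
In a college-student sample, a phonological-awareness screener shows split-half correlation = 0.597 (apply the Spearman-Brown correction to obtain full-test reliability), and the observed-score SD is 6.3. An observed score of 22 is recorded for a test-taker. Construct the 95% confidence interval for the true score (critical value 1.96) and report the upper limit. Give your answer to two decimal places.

28.20

Spearman-Brown: r = 2(0.597) / (1 + 0.597) = 1.194 / 1.597 ≈ 0.748
SEM = 6.300 × √(1 − 0.748) = 6.300 × √0.252 ≈ 6.300 × 0.502 ≈ 3.165
Margin = 1.96 × 3.165 ≈ 6.203
Upper limit = 22 + 6.203 ≈ 28.203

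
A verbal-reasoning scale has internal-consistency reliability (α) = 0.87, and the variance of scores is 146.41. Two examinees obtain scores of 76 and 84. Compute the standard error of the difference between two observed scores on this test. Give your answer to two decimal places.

σ = 146.41^(1/2) = 12.100
SEM = 12.100 × √(1 − 0.870) = 12.100 × √0.130 ≈ 12.100 × 0.361 ≈ 4.363
SE_diff = √2 × SEM ≈ 6.170

6.17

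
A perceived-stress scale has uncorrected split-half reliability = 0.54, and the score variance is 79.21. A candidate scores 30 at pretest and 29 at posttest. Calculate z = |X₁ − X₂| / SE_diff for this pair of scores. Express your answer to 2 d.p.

0.15

SD = √79.21 = 8.90000
Spearman-Brown: r = 2(0.54) / (1 + 0.54) = 1.08000 / 1.54000 ≈ 0.70130
The standard error of measurement is 8.90000×√(1 − 0.70130) ≈ 8.90000×0.54654 ≈ 4.86417.
SE_diff = √2 × SEM ≈ 6.87897
z = |30 − 29| / 6.87897 = 1 / 6.87897 ≈ 0.14537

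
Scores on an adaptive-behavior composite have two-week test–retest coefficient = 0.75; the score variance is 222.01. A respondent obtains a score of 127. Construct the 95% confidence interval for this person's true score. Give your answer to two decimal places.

[112.40, 141.60]

SD = √222.01 = 14.9000
The standard error of measurement is 14.9000×√(1 − 0.7500) ≈ 14.9000×0.5000 ≈ 7.4500.
1.96 × SEM ≈ 14.6020
95% CI: 127 ± 14.6020 = [112.3980, 141.6020]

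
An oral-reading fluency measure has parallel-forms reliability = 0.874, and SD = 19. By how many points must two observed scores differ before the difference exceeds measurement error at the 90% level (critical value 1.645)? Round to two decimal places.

SEM = 19.000×√(1 − 0.874) ≈ 6.744
Standard error of the difference = 6.744·√2 ≈ 9.538
Smallest detectable difference = 1.645×9.538 ≈ 15.690

15.69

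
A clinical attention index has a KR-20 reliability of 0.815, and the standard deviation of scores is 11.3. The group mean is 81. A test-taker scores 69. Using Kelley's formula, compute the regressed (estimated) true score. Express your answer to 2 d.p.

Estimated true score = 0.81500*69 + (1 − 0.81500)*81 ≈ 71.22000

71.22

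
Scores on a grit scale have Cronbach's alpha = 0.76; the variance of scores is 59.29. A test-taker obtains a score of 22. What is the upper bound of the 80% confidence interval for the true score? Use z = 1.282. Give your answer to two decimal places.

26.84

SD = √59.29 = 7.70000
SEM = 7.70000*√(1 − 0.76000) ≈ 3.77221
1.282 * SEM ≈ 4.83598
Upper limit = 22 + 4.83598 ≈ 26.83598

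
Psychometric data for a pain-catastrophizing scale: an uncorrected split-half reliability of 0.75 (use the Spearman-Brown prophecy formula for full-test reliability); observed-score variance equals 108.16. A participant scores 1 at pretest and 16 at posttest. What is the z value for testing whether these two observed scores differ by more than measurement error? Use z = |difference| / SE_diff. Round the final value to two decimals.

2.70

σ = 108.16^(1/2) = 10.400
Full-length reliability (Spearman-Brown) = 2(0.75)/(1+0.75) ≈ 0.857
SEM = 10.400 * √(1 − 0.857) = 10.400 * √0.143 ≈ 10.400 * 0.378 ≈ 3.931
SE_diff = SEM * √2 ≈ 3.931 * 1.414 ≈ 5.559
z = |1 − 16| / 5.559 = 15 / 5.559 ≈ 2.698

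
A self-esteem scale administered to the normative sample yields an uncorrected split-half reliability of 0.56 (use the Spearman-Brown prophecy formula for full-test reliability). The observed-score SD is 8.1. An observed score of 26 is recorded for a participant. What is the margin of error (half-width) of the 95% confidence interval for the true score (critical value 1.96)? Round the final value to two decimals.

8.43

Full-length reliability (Spearman-Brown) = 2(0.56)/(1+0.56) ≈ 0.71795
The standard error of measurement is 8.10000·√(1 − 0.71795) ≈ 8.10000·0.53109 ≈ 4.30179.
Half-width = 1.96·4.30179 ≈ 8.43151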